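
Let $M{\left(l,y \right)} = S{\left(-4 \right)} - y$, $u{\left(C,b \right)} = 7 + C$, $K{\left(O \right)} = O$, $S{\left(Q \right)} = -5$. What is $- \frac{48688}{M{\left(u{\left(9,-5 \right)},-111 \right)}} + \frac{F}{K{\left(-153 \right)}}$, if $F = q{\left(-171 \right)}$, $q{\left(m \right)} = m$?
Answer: $- \frac{412841}{901} \approx -458.2$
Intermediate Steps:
$F = -171$
$M{\left(l,y \right)} = -5 - y$
$- \frac{48688}{M{\left(u{\left(9,-5 \right)},-111 \right)}} + \frac{F}{K{\left(-153 \right)}} = - \frac{48688}{-5 - -111} - \frac{171}{-153} = - \frac{48688}{-5 + 111} - - \frac{19}{17} = - \frac{48688}{106} + \frac{19}{17} = \left(-48688\right) \frac{1}{106} + \frac{19}{17} = - \frac{24344}{53} + \frac{19}{17} = - \frac{412841}{901}$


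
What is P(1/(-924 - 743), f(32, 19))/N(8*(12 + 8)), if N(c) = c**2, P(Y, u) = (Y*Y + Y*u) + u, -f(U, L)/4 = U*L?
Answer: -6754203903/71139558400 ≈ -0.094943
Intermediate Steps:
f(U, L) = -4*L*U (f(U, L) = -4*U*L = -4*L*U)
P(Y, u) = u + Y**2 + Y*u (P(Y, u) = (Y**2 + Y*u) + u = u + Y**2 + Y*u)
P(1/(-924 - 743), f(32, 19))/N(8*(12 + 8)) = (-4*19*32 + (1/(-924 - 743))**2 + (-4*19*32)/(-924 - 743))/((8*(12 + 8))**2) = (-2432 + (1/(-1667))**2 - 2432/(-1667))/((8*20)**2) = (-2432 + (-1/1667)**2 - 1/1667*(-2432))/(160**2) = (-2432 + 1/2778889 + 2432/1667)/25600 = -6754203903/2778889*1/25600 = -6754203903/71139558400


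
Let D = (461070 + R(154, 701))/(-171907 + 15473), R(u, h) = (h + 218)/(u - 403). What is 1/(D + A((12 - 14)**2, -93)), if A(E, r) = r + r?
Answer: -38952066/7359889787 ≈ -0.0052925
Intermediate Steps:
R(u, h) = (218 + h)/(-403 + u)
A(E, r) = 2*r
D = -114805511/38952066 (D = (461070 + (218 + 701)/(-403 + 154))/(-171907 + 15473) = (461070 + 919/(-249))/(-156434) = (461070 - 1/249*919)*(-1/156434) = (461070 - 919/249)*(-1/156434) = (114805511/249)*(-1/156434) = -114805511/38952066 ≈ -2.9474)
1/(D + A((12 - 14)**2, -93)) = 1/(-114805511/38952066 + 2*(-93)) = 1/(-114805511/38952066 - 186) = 1/(-7359889787/38952066) = -38952066/7359889787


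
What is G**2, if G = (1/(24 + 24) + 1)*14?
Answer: 117649/576 ≈ 204.25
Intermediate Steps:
G = 343/24 (G = (1/48 + 1)*14 = (49/48)*14 = 343/24 ≈ 14.292)
G**2 = (343/24)**2 = 117649/576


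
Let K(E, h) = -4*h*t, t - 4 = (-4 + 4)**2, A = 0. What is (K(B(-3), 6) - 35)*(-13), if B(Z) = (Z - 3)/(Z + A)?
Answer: 1703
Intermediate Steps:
B(Z) = (-3 + Z)/Z (B(Z) = (Z - 3)/(Z + 0) = (-3 + Z)/Z)
t = 4 (t = 4 + (-4 + 4)**2 = 4 + 0**2 = 4 + 0 = 4)
K(E, h) = -16*h (K(E, h) = -4*h*4 = -16*h)
(K(B(-3), 6) - 35)*(-13) = (-16*6 - 35)*(-13) = (-96 - 35)*(-13) = -131*(-13) = 1703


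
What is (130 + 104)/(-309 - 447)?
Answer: -13/42 ≈ -0.30952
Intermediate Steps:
(130 + 104)/(-309 - 447) = 234/(-756) = 234*(-1/756) = -13/42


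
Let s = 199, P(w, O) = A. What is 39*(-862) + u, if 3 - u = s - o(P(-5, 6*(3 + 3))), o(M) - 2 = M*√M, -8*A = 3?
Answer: -33812 - 3*I*√6/32 ≈ -33812.0 - 0.22964*I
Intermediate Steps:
A = -3/8 (A = -⅛*3 = -3/8 ≈ -0.37500)
P(w, O) = -3/8
o(M) = 2 + M^(3/2) (o(M) = 2 + M*√M = 2 + M^(3/2))
u = -194 - 3*I*√6/32 (u = 3 - (199 - (2 + (-3/8)^(3/2))) = 3 - (199 - (2 - 3*I*√6/32)) = 3 - (199 + (-2 + 3*I*√6/32)) = 3 - (197 + 3*I*√6/32) = 3 + (-197 - 3*I*√6/32) = -194 - 3*I*√6/32 ≈ -194.0 - 0.22964*I)
39*(-862) + u = 39*(-862) + (-194 - 3*I*√6/32) = -33618 + (-194 - 3*I*√6/32) = -33812 - 3*I*√6/32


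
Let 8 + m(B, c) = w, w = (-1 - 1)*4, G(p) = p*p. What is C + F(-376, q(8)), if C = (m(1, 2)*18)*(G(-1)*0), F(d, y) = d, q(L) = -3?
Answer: -376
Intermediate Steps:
G(p) = p²
w = -8 (w = -2*4 = -8)
m(B, c) = -16 (m(B, c) = -8 - 8 = -16)
C = 0 (C = (-16*18)*((-1)²*0) = -288*0 = 0)
C + F(-376, q(8)) = 0 - 376 = -376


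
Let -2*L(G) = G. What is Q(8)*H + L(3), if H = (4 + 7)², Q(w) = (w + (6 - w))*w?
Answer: 11613/2 ≈ 5806.5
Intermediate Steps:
L(G) = -G/2
Q(w) = 6*w
H = 121 (H = 11² = 121)
Q(8)*H + L(3) = (6*8)*121 - ½*3 = 48*121 - 3/2 = 5808 - 3/2 = 11613/2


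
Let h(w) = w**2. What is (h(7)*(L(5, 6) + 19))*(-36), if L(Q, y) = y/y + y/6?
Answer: -37044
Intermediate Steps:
L(Q, y) = 1 + y/6 (L(Q, y) = 1 + y*(1/6) = 1 + y/6)
(h(7)*(L(5, 6) + 19))*(-36) = (7**2*((1 + (1/6)*6) + 19))*(-36) = (49*((1 + 1) + 19))*(-36) = (49*(2 + 19))*(-36) = (49*21)*(-36) = 1029*(-36) = -37044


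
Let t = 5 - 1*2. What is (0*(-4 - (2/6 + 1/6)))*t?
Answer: 0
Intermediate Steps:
t = 3 (t = 5 - 2 = 3)
(0*(-4 - (2/6 + 1/6)))*t = (0*(-4 - (2/6 + 1/6)))*3 = (0*(-4 - (2*(⅙) + 1*(⅙))))*3 = (0*(-4 - (⅓ + ⅙)))*3 = (0*(-4 - 1*½))*3 = (0*(-4 - ½))*3 = (0*(-9/2))*3 = 0*3 = 0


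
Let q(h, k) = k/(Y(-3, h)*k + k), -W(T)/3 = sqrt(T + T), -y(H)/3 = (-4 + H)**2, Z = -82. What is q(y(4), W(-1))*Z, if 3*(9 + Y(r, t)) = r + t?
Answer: 82/9 ≈ 9.1111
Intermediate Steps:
y(H) = -3*(-4 + H)**2
W(T) = -3*sqrt(2)*sqrt(T) (W(T) = -3*sqrt(T + T) = -3*sqrt(2)*sqrt(T))
Y(r, t) = -9 + r/3 + t/3 (Y(r, t) = -9 + (r + t)/3 = -9 + (r/3 + t/3) = -9 + r/3 + t/3)
q(h, k) = k/(k + k*(-10 + h/3)) (q(h, k) = k/((-9 + (1/3)*(-3) + h/3)*k + k) = k/((-9 - 1 + h/3)*k + k) = k/((-10 + h/3)*k + k) = k/(k*(-10 + h/3) + k) = k/(k + k*(-10 + h/3)))
q(y(4), W(-1))*Z = (3/(-27 - 3*(-4 + 4)**2))*(-82) = (3/(-27 - 3*0**2))*(-82) = (3/(-27 - 3*0))*(-82) = (3/(-27 + 0))*(-82) = (3/(-27))*(-82) = (3*(-1/27))*(-82) = -1/9*(-82) = 82/9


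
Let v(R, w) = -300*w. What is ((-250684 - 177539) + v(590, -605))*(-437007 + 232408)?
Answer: 50479279077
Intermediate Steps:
((-250684 - 177539) + v(590, -605))*(-437007 + 232408) = ((-250684 - 177539) - 300*(-605))*(-437007 + 232408) = (-428223 + 181500)*(-204599) = -246723*(-204599) = 50479279077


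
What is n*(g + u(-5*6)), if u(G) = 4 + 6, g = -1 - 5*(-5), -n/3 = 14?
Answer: -1428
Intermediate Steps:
n = -42 (n = -3*14 = -42)
g = 24 (g = -1 + 25 = 24)
u(G) = 10
n*(g + u(-5*6)) = -42*(24 + 10) = -42*34 = -1428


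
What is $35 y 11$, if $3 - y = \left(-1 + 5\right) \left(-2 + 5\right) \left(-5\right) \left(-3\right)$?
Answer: $-68145$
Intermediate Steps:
$y = -177$ ($y = 3 - \left(-1 + 5\right) \left(-2 + 5\right) \left(-5\right) \left(-3\right) = 3 - 4 \cdot 3 \left(-5\right) \left(-3\right) = 3 - 12 \left(-5\right) \left(-3\right) = 3 - \left(-60\right) \left(-3\right) = 3 - 180 = -177$)
$35 y 11 = 35 \left(-177\right) 11 = \left(-6195\right) 11 = -68145$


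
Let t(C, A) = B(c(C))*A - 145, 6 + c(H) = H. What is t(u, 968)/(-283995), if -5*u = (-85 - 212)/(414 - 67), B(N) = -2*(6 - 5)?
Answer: 2081/283995 ≈ 0.0073276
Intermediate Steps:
c(H) = -6 + H
B(N) = -2 (B(N) = -2*1 = -2)
u = 297/1735 (u = -(-85 - 212)/(5*(414 - 67)) = -(-297)/(5*347) = -1/5*(-297/347) = 297/1735 ≈ 0.17118)
t(C, A) = -145 - 2*A (t(C, A) = -2*A - 145 = -145 - 2*A)
t(u, 968)/(-283995) = (-145 - 2*968)/(-283995) = (-145 - 1936)*(-1/283995) = -2081*(-1/283995) = 2081/283995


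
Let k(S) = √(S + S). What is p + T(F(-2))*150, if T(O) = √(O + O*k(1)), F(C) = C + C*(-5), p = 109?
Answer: 109 + 300*√(2 + 2*√2) ≈ 768.21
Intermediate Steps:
F(C) = -4*C (F(C) = C - 5*C = -4*C)
k(S) = √2*√S (k(S) = √(2*S) = √2*√S)
T(O) = √(O + O*√2) (T(O) = √(O + O*(√2*√1)) = √(O + O*(√2*1)) = √(O + O*√2))
p + T(F(-2))*150 = 109 + (√(-4*(-2))*√(1 + √2))*150 = 109 + (√8*√(1 + √2))*150 = 109 + ((2*√2)*√(1 + √2))*150 = 109 + (2*√2*√(1 + √2))*150 = 109 + 300*√2*√(1 + √2)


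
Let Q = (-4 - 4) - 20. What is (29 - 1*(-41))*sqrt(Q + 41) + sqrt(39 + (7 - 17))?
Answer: sqrt(29) + 70*sqrt(13) ≈ 257.77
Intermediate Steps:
Q = -28 (Q = -8 - 20 = -28)
(29 - 1*(-41))*sqrt(Q + 41) + sqrt(39 + (7 - 17)) = (29 - 1*(-41))*sqrt(-28 + 41) + sqrt(39 + (7 - 17)) = (29 + 41)*sqrt(13) + sqrt(39 - 10) = 70*sqrt(13) + sqrt(29) = sqrt(29) + 70*sqrt(13)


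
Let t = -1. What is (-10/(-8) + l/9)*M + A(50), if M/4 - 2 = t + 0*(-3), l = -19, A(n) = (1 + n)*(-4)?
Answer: -1867/9 ≈ -207.44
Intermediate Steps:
A(n) = -4 - 4*n
M = 4 (M = 8 + 4*(-1 + 0*(-3)) = 8 + 4*(-1 + 0) = 8 + 4*(-1) = 8 - 4 = 4)
(-10/(-8) + l/9)*M + A(50) = (-10/(-8) - 19/9)*4 + (-4 - 4*50) = (-10*(-⅛) - 19*⅑)*4 + (-4 - 200) = (5/4 - 19/9)*4 - 204 = -31/36*4 - 204 = -31/9 - 204 = -1867/9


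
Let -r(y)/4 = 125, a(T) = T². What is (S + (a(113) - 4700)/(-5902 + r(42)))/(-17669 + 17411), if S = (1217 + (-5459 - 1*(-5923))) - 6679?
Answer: 32005265/1651716 ≈ 19.377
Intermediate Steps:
r(y) = -500 (r(y) = -4*125 = -500)
S = -4998 (S = (1217 + (-5459 + 5923)) - 6679 = (1217 + 464) - 6679 = 1681 - 6679 = -4998)
(S + (a(113) - 4700)/(-5902 + r(42)))/(-17669 + 17411) = (-4998 + (113² - 4700)/(-5902 - 500))/(-17669 + 17411) = (-4998 + (12769 - 4700)/(-6402))/(-258) = (-4998 + 8069*(-1/6402))*(-1/258) = (-4998 - 8069/6402)*(-1/258) = -32005265/6402*(-1/258) = 32005265/1651716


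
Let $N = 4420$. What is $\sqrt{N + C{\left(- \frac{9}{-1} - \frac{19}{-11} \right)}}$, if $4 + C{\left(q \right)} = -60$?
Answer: $66$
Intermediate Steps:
$C{\left(q \right)} = -64$ ($C{\left(q \right)} = -4 - 60 = -64$)
$\sqrt{N + C{\left(- \frac{9}{-1} - \frac{19}{-11} \right)}} = \sqrt{4420 - 64} = \sqrt{4356} = 66$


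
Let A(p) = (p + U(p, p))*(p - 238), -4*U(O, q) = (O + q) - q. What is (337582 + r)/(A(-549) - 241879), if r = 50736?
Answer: 1553272/328673 ≈ 4.7259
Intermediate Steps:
U(O, q) = -O/4 (U(O, q) = -((O + q) - q)/4 = -O/4)
A(p) = 3*p*(-238 + p)/4 (A(p) = (p - p/4)*(p - 238) = (3*p/4)*(-238 + p) = 3*p*(-238 + p)/4)
(337582 + r)/(A(-549) - 241879) = (337582 + 50736)/((¾)*(-549)*(-238 - 549) - 241879) = 388318/((¾)*(-549)*(-787) - 241879) = 388318/(1296189/4 - 241879) = 388318/(328673/4) = 388318*(4/328673) = 1553272/328673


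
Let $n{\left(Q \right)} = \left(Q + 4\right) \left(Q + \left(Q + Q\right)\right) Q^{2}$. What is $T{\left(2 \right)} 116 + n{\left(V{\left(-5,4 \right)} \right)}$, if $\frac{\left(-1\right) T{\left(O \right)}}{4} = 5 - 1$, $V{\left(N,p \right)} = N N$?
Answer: $1357519$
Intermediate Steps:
$V{\left(N,p \right)} = N^{2}$
$T{\left(O \right)} = -16$ ($T{\left(O \right)} = - 4 \left(5 - 1\right) = \left(-4\right) 4 = -16$)
$n{\left(Q \right)} = 3 Q^{3} \left(4 + Q\right)$ ($n{\left(Q \right)} = \left(4 + Q\right) \left(Q + 2 Q\right) Q^{2} = \left(4 + Q\right) 3 Q Q^{2} = 3 Q \left(4 + Q\right) Q^{2} = 3 Q^{3} \left(4 + Q\right)$)
$T{\left(2 \right)} 116 + n{\left(V{\left(-5,4 \right)} \right)} = \left(-16\right) 116 + 3 \left(\left(-5\right)^{2}\right)^{3} \left(4 + \left(-5\right)^{2}\right) = -1856 + 3 \cdot 25^{3} \left(4 + 25\right) = -1856 + 3 \cdot 15625 \cdot 29 = -1856 + 1359375 = 1357519$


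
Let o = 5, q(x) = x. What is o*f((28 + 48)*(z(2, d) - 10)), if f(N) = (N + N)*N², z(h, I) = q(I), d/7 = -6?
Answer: -617235374080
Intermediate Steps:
d = -42 (d = 7*(-6) = -42)
z(h, I) = I
f(N) = 2*N³ (f(N) = (2*N)*N² = 2*N³)
o*f((28 + 48)*(z(2, d) - 10)) = 5*(2*((28 + 48)*(-42 - 10))³) = 5*(2*(76*(-52))³) = 5*(2*(-3952)³) = 5*(2*(-61723537408)) = 5*(-123447074816) = -617235374080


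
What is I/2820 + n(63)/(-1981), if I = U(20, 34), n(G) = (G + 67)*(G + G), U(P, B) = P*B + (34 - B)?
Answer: -320318/39903 ≈ -8.0274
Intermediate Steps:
U(P, B) = 34 - B + B*P (U(P, B) = B*P + (34 - B) = 34 - B + B*P)
n(G) = 2*G*(67 + G) (n(G) = (67 + G)*(2*G) = 2*G*(67 + G))
I = 680 (I = 34 - 1*34 + 34*20 = 34 - 34 + 680 = 680)
I/2820 + n(63)/(-1981) = 680/2820 + (2*63*(67 + 63))/(-1981) = 680*(1/2820) + (2*63*130)*(-1/1981) = 34/141 + 16380*(-1/1981) = 34/141 - 2340/283 = -320318/39903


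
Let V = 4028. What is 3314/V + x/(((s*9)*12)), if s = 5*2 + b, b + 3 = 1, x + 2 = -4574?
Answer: -243263/54378 ≈ -4.4736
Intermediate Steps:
x = -4576 (x = -2 - 4574 = -4576)
b = -2 (b = -3 + 1 = -2)
s = 8 (s = 5*2 - 2 = 10 - 2 = 8)
3314/V + x/(((s*9)*12)) = 3314/4028 - 4576/((8*9)*12) = 3314*(1/4028) - 4576/(72*12) = 1657/2014 - 4576/864 = 1657/2014 - 4576*1/864 = 1657/2014 - 143/27 = -243263/54378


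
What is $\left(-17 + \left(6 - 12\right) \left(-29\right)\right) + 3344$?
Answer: $3501$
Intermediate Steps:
$\left(-17 + \left(6 - 12\right) \left(-29\right)\right) + 3344 = \left(-17 - -174\right) + 3344 = \left(-17 + 174\right) + 3344 = 157 + 3344 = 3501$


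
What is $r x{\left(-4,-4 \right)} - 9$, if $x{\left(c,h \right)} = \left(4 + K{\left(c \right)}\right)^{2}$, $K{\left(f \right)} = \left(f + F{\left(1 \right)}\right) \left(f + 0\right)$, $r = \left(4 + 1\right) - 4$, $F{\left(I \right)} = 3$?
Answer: $55$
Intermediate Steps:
$r = 1$ ($r = 5 - 4 = 1$)
$K{\left(f \right)} = f \left(3 + f\right)$ ($K{\left(f \right)} = \left(f + 3\right) \left(f + 0\right) = \left(3 + f\right) f = f \left(3 + f\right)$)
$x{\left(c,h \right)} = \left(4 + c \left(3 + c\right)\right)^{2}$
$r x{\left(-4,-4 \right)} - 9 = 1 \left(4 - 4 \left(3 - 4\right)\right)^{2} - 9 = 1 \left(4 - -4\right)^{2} - 9 = 1 \left(4 + 4\right)^{2} - 9 = 1 \cdot 8^{2} - 9 = 1 \cdot 64 - 9 = 64 - 9 = 55$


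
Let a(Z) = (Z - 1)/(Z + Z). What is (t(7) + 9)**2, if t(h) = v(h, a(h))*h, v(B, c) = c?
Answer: 144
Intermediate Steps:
a(Z) = (-1 + Z)/(2*Z) (a(Z) = (-1 + Z)/((2*Z)) = (-1 + Z)*(1/(2*Z)) = (-1 + Z)/(2*Z))
t(h) = -1/2 + h/2 (t(h) = ((-1 + h)/(2*h))*h = -1/2 + h/2)
(t(7) + 9)**2 = ((-1/2 + (1/2)*7) + 9)**2 = ((-1/2 + 7/2) + 9)**2 = (3 + 9)**2 = 12**2 = 144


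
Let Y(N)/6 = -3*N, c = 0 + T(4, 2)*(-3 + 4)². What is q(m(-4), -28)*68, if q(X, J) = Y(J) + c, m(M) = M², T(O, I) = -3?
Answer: 34068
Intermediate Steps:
c = -3 (c = 0 - 3*(-3 + 4)² = 0 - 3*1² = 0 - 3*1 = 0 - 3 = -3)
Y(N) = -18*N (Y(N) = 6*(-3*N) = -18*N)
q(X, J) = -3 - 18*J (q(X, J) = -18*J - 3 = -3 - 18*J)
q(m(-4), -28)*68 = (-3 - 18*(-28))*68 = (-3 + 504)*68 = 501*68 = 34068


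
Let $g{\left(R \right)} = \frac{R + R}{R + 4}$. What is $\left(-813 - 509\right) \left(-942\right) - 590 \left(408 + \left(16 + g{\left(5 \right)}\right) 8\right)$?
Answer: $\frac{8314556}{9} \approx 9.2384 \cdot 10^{5}$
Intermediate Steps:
$g{\left(R \right)} = \frac{2 R}{4 + R}$
$\left(-813 - 509\right) \left(-942\right) - 590 \left(408 + \left(16 + g{\left(5 \right)}\right) 8\right) = \left(-813 - 509\right) \left(-942\right) - 590 \left(408 + \left(16 + 2 \cdot 5 \frac{1}{4 + 5}\right) 8\right) = \left(-1322\right) \left(-942\right) - 590 \left(408 + \left(16 + 2 \cdot 5 \cdot \frac{1}{9}\right) 8\right) = 1245324 - 590 \left(408 + \left(16 + 2 \cdot 5 \cdot \frac{1}{9}\right) 8\right) = 1245324 - 590 \left(408 + \left(16 + \frac{10}{9}\right) 8\right) = 1245324 - 590 \left(408 + \frac{154}{9} \cdot 8\right) = 1245324 - 590 \left(408 + \frac{1232}{9}\right) = 1245324 - \frac{2893360}{9} = \frac{8314556}{9}$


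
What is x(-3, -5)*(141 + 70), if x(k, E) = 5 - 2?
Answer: 633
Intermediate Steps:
x(k, E) = 3
x(-3, -5)*(141 + 70) = 3*(141 + 70) = 3*211 = 633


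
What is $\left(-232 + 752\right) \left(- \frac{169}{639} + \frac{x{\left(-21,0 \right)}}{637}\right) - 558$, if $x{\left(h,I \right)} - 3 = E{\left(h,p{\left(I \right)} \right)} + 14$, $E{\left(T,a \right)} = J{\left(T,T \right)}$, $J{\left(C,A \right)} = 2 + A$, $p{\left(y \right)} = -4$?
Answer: $- \frac{21828778}{31311} \approx -697.16$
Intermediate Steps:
$E{\left(T,a \right)} = 2 + T$
$x{\left(h,I \right)} = 19 + h$ ($x{\left(h,I \right)} = 3 + \left(\left(2 + h\right) + 14\right) = 3 + \left(16 + h\right) = 19 + h$)
$\left(-232 + 752\right) \left(- \frac{169}{639} + \frac{x{\left(-21,0 \right)}}{637}\right) - 558 = \left(-232 + 752\right) \left(- \frac{169}{639} + \frac{19 - 21}{637}\right) - 558 = 520 \left(\left(-169\right) \frac{1}{639} - \frac{2}{637}\right) - 558 = 520 \left(- \frac{169}{639} - \frac{2}{637}\right) - 558 = 520 \left(- \frac{108931}{407043}\right) - 558 = - \frac{4357240}{31311} - 558 = - \frac{21828778}{31311}$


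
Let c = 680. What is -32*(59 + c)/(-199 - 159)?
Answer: 11824/179 ≈ 66.056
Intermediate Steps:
-32*(59 + c)/(-199 - 159) = -32*(59 + 680)/(-199 - 159) = -23648/(-358) = -23648*(-1)/358 = -32*(-739/358) = 11824/179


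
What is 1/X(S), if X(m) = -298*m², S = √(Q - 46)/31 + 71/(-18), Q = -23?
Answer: -155682*I/(11806164*√69 + 718484705*I) ≈ -0.00021272 - 2.9035e-5*I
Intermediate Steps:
S = -71/18 + I*√69/31 (S = √(-23 - 46)/31 + 71/(-18) = √(-69)*(1/31) + 71*(-1/18) = (I*√69)*(1/31) - 71/18 = I*√69/31 - 71/18 = -71/18 + I*√69/31 ≈ -3.9444 + 0.26796*I)
1/X(S) = 1/(-298*(-71/18 + I*√69/31)²) = -1/(298*(-71/18 + I*√69/31)²)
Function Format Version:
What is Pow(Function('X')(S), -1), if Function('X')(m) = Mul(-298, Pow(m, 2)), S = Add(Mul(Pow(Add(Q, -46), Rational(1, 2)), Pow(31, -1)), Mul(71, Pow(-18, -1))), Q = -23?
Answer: Mul(-155682, I, Pow(Add(Mul(11806164, Pow(69, Rational(1, 2))), Mul(718484705, I)), -1)) ≈ Add(-0.00021272, Mul(-2.9035e-5, I))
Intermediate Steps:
S = Add(Rational(-71, 18), Mul(Rational(1, 31), I, Pow(69, Rational(1, 2)))) (S = Add(Mul(Pow(Add(-23, -46), Rational(1, 2)), Pow(31, -1)), Mul(71, Pow(-18, -1))) = Add(Mul(Pow(-69, Rational(1, 2)), Rational(1, 31)), Mul(71, Rational(-1, 18))) = Add(Mul(Mul(I, Pow(69, Rational(1, 2))), Rational(1, 31)), Rational(-71, 18)) = Add(Mul(Rational(1, 31), I, Pow(69, Rational(1, 2))), Rational(-71, 18)) = Add(Rational(-71, 18), Mul(Rational(1, 31), I, Pow(69, Rational(1, 2)))) ≈ Add(-3.9444, Mul(0.26796, I)))
Pow(Function('X')(S), -1) = Pow(Mul(-298, Pow(Add(Rational(-71, 18), Mul(Rational(1, 31), I, Pow(69, Rational(1, 2)))), 2)), -1) = Mul(Rational(-1, 298), Pow(Add(Rational(-71, 18), Mul(Rational(1, 31), I, Pow(69, Rational(1, 2)))), -2))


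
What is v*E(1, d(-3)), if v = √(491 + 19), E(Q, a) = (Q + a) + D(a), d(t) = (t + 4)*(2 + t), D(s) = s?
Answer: -√510 ≈ -22.583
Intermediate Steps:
d(t) = (2 + t)*(4 + t) (d(t) = (4 + t)*(2 + t) = (2 + t)*(4 + t))
E(Q, a) = Q + 2*a (E(Q, a) = (Q + a) + a = Q + 2*a)
v = √510 ≈ 22.583
v*E(1, d(-3)) = √510*(1 + 2*(8 + (-3)² + 6*(-3))) = √510*(1 + 2*(8 + 9 - 18)) = √510*(1 + 2*(-1)) = √510*(1 - 2) = √510*(-1) = -√510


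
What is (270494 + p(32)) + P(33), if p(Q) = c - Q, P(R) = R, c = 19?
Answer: 270514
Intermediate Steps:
p(Q) = 19 - Q
(270494 + p(32)) + P(33) = (270494 + (19 - 1*32)) + 33 = (270494 + (19 - 32)) + 33 = (270494 - 13) + 33 = 270481 + 33 = 270514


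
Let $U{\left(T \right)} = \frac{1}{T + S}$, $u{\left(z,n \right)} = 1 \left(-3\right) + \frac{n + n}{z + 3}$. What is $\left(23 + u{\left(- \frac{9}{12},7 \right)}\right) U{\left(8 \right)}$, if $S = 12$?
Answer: $\frac{59}{45} \approx 1.3111$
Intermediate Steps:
$u{\left(z,n \right)} = -3 + \frac{2 n}{3 + z}$
$U{\left(T \right)} = \frac{1}{12 + T}$ ($U{\left(T \right)} = \frac{1}{T + 12} = \frac{1}{12 + T}$)
$\left(23 + u{\left(- \frac{9}{12},7 \right)}\right) U{\left(8 \right)} = \frac{23 + \frac{-9 - 3 \left(- \frac{9}{12}\right) + 2 \cdot 7}{3 - \frac{9}{12}}}{12 + 8} = \frac{23 + \frac{-9 - 3 \left(\left(-9\right) \frac{1}{12}\right) + 14}{3 - \frac{3}{4}}}{20} = \left(23 + \frac{-9 - - \frac{9}{4} + 14}{3 - \frac{3}{4}}\right) \frac{1}{20} = \left(23 + \frac{-9 + \frac{9}{4} + 14}{\frac{9}{4}}\right) \frac{1}{20} = \left(23 + \frac{4}{9} \cdot \frac{29}{4}\right) \frac{1}{20} = \left(23 + \frac{29}{9}\right) \frac{1}{20} = \frac{236}{9} \cdot \frac{1}{20} = \frac{59}{45}$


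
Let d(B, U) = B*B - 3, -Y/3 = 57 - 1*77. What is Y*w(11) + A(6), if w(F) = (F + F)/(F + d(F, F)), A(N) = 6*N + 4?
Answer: 2160/43 ≈ 50.233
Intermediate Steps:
Y = 60 (Y = -3*(57 - 1*77) = -3*(57 - 77) = -3*(-20) = 60)
d(B, U) = -3 + B**2 (d(B, U) = B**2 - 3 = -3 + B**2)
A(N) = 4 + 6*N
w(F) = 2*F/(-3 + F + F**2) (w(F) = (F + F)/(F + (-3 + F**2)) = (2*F)/(-3 + F + F**2) = 2*F/(-3 + F + F**2))
Y*w(11) + A(6) = 60*(2*11/(-3 + 11 + 11**2)) + (4 + 6*6) = 60*(2*11/(-3 + 11 + 121)) + (4 + 36) = 60*(2*11/129) + 40 = 60*(2*11*(1/129)) + 40 = 60*(22/129) + 40 = 440/43 + 40 = 2160/43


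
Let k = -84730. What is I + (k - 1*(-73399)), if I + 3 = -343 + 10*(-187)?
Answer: -13547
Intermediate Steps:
I = -2216 (I = -3 + (-343 + 10*(-187)) = -3 + (-343 - 1870) = -3 - 2213 = -2216)
I + (k - 1*(-73399)) = -2216 + (-84730 - 1*(-73399)) = -2216 + (-84730 + 73399) = -2216 - 11331 = -13547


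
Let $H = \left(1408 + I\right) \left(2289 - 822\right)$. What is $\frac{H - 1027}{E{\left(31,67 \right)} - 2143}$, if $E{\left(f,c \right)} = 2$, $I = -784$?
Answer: $- \frac{914381}{2141} \approx -427.08$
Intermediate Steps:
$H = 915408$ ($H = \left(1408 - 784\right) \left(2289 - 822\right) = 624 \cdot 1467 = 915408$)
$\frac{H - 1027}{E{\left(31,67 \right)} - 2143} = \frac{915408 - 1027}{2 - 2143} = \frac{914381}{-2141} = 914381 \left(- \frac{1}{2141}\right) = - \frac{914381}{2141}$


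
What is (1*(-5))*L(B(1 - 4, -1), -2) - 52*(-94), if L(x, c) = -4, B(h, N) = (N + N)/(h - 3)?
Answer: 4908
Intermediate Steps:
B(h, N) = 2*N/(-3 + h) (B(h, N) = (2*N)/(-3 + h) = 2*N/(-3 + h))
(1*(-5))*L(B(1 - 4, -1), -2) - 52*(-94) = (1*(-5))*(-4) - 52*(-94) = -5*(-4) + 4888 = 20 + 4888 = 4908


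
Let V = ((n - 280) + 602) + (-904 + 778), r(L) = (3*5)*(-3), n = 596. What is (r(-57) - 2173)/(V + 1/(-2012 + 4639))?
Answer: -5826686/2080585 ≈ -2.8005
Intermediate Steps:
r(L) = -45 (r(L) = 15*(-3) = -45)
V = 792 (V = ((596 - 280) + 602) + (-904 + 778) = (316 + 602) - 126 = 918 - 126 = 792)
(r(-57) - 2173)/(V + 1/(-2012 + 4639)) = (-45 - 2173)/(792 + 1/(-2012 + 4639)) = -2218/(792 + 1/2627) = -2218/2080585/2627 = -2218*2627/2080585 = -5826686/2080585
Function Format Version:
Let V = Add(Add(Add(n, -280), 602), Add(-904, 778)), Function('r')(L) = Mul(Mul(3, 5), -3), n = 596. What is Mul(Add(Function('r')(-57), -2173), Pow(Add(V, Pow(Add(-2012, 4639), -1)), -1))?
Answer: Rational(-5826686, 2080585) ≈ -2.8005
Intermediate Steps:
Function('r')(L) = -45 (Function('r')(L) = Mul(15, -3) = -45)
V = 792 (V = Add(Add(Add(596, -280), 602), Add(-904, 778)) = Add(Add(316, 602), -126) = Add(918, -126) = 792)
Mul(Add(Function('r')(-57), -2173), Pow(Add(V, Pow(Add(-2012, 4639), -1)), -1)) = Mul(Add(-45, -2173), Pow(Add(792, Pow(Add(-2012, 4639), -1)), -1)) = Mul(-2218, Pow(Add(792, Pow(2627, -1)), -1)) = Mul(-2218, Pow(Add(792, Rational(1, 2627)), -1)) = Mul(-2218, Pow(Rational(2080585, 2627), -1)) = Mul(-2218, Rational(2627, 2080585)) = Rational(-5826686, 2080585)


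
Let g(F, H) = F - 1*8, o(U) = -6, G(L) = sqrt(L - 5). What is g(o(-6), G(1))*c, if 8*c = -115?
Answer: 805/4 ≈ 201.25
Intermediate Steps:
G(L) = sqrt(-5 + L)
c = -115/8 (c = (1/8)*(-115) = -115/8 ≈ -14.375)
g(F, H) = -8 + F (g(F, H) = F - 8 = -8 + F)
g(o(-6), G(1))*c = (-8 - 6)*(-115/8) = -14*(-115/8) = 805/4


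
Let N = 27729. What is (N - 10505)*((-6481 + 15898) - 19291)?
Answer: -170069776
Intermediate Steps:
(N - 10505)*((-6481 + 15898) - 19291) = (27729 - 10505)*((-6481 + 15898) - 19291) = 17224*(9417 - 19291) = 17224*(-9874) = -170069776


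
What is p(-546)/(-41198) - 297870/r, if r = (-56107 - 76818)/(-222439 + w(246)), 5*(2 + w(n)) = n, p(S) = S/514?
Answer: -701382283959336351/1407394746550 ≈ -4.9836e+5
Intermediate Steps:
p(S) = S/514 (p(S) = S*(1/514) = S/514)
w(n) = -2 + n/5
r = 664625/1111959 (r = (-56107 - 76818)/(-222439 + (-2 + (⅕)*246)) = -132925/(-222439 + (-2 + 246/5)) = -132925/(-222439 + 236/5) = -132925/(-1111959/5) = -132925*(-5/1111959) = 664625/1111959 ≈ 0.59771)
p(-546)/(-41198) - 297870/r = ((1/514)*(-546))/(-41198) - 297870/664625/1111959 = -273/257*(-1/41198) - 297870*1111959/664625 = 273/10587886 - 66243845466/132925 = -701382283959336351/1407394746550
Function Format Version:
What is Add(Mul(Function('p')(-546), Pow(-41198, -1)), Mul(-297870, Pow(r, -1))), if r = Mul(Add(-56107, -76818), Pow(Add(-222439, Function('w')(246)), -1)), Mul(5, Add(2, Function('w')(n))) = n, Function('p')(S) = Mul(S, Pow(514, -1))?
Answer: Rational(-701382283959336351, 1407394746550) ≈ -4.9836e+5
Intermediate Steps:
Function('p')(S) = Mul(Rational(1, 514), S) (Function('p')(S) = Mul(S, Rational(1, 514)) = Mul(Rational(1, 514), S))
Function('w')(n) = Add(-2, Mul(Rational(1, 5), n))
r = Rational(664625, 1111959) (r = Mul(Add(-56107, -76818), Pow(Add(-222439, Add(-2, Mul(Rational(1, 5), 246))), -1)) = Mul(-132925, Pow(Add(-222439, Add(-2, Rational(246, 5))), -1)) = Mul(-132925, Pow(Add(-222439, Rational(236, 5)), -1)) = Mul(-132925, Pow(Rational(-1111959, 5), -1)) = Mul(-132925, Rational(-5, 1111959)) = Rational(664625, 1111959) ≈ 0.59771)
Add(Mul(Function('p')(-546), Pow(-41198, -1)), Mul(-297870, Pow(r, -1))) = Add(Mul(Mul(Rational(1, 514), -546), Pow(-41198, -1)), Mul(-297870, Pow(Rational(664625, 1111959), -1))) = Add(Mul(Rational(-273, 257), Rational(-1, 41198)), Mul(-297870, Rational(1111959, 664625))) = Add(Rational(273, 10587886), Rational(-66243845466, 132925)) = Rational(-701382283959336351, 1407394746550)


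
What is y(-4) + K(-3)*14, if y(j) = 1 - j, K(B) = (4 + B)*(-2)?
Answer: -23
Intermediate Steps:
K(B) = -8 - 2*B
y(-4) + K(-3)*14 = (1 - 1*(-4)) + (-8 - 2*(-3))*14 = (1 + 4) + (-8 + 6)*14 = 5 - 2*14 = 5 - 28 = -23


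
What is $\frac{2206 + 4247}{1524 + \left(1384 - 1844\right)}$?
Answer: $\frac{6453}{1064} \approx 6.0648$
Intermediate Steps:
$\frac{2206 + 4247}{1524 + \left(1384 - 1844\right)} = \frac{6453}{1524 - 460} = \frac{6453}{1064}$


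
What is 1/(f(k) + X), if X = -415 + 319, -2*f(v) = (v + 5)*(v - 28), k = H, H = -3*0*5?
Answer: -1/26 ≈ -0.038462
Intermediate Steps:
H = 0 (H = 0*5 = 0)
k = 0
f(v) = -(-28 + v)*(5 + v)/2 (f(v) = -(v + 5)*(v - 28)/2 = -(5 + v)*(-28 + v)/2 = -(-28 + v)*(5 + v)/2)
X = -96
1/(f(k) + X) = 1/((70 - 1/2*0**2 + (23/2)*0) - 96) = 1/((70 - 1/2*0 + 0) - 96) = 1/((70 + 0 + 0) - 96) = 1/(70 - 96) = 1/(-26) = -1/26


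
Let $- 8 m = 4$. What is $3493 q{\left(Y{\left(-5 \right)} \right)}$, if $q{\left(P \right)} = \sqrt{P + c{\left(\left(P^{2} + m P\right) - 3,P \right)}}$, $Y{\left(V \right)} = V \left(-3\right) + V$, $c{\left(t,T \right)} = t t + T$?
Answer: $6986 \sqrt{2121} \approx 3.2174 \cdot 10^{5}$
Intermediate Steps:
$m = - \frac{1}{2}$ ($m = \left(- \frac{1}{8}\right) 4 = - \frac{1}{2} \approx -0.5$)
$c{\left(t,T \right)} = T + t^{2}$ ($c{\left(t,T \right)} = t^{2} + T = T + t^{2}$)
$Y{\left(V \right)} = - 2 V$ ($Y{\left(V \right)} = - 3 V + V = - 2 V$)
$q{\left(P \right)} = \sqrt{\left(-3 + P^{2} - \frac{P}{2}\right)^{2} + 2 P}$ ($q{\left(P \right)} = \sqrt{P + \left(P + \left(\left(P^{2} - \frac{P}{2}\right) - 3\right)^{2}\right)} = \sqrt{P + \left(P + \left(-3 + P^{2} - \frac{P}{2}\right)^{2}\right)} = \sqrt{\left(-3 + P^{2} - \frac{P}{2}\right)^{2} + 2 P}$)
$3493 q{\left(Y{\left(-5 \right)} \right)} = 3493 \frac{\sqrt{\left(-6 - \left(-2\right) \left(-5\right) + 2 \left(\left(-2\right) \left(-5\right)\right)^{2}\right)^{2} + 8 \left(\left(-2\right) \left(-5\right)\right)}}{2} = 3493 \frac{\sqrt{\left(-6 - 10 + 2 \cdot 10^{2}\right)^{2} + 8 \cdot 10}}{2} = 3493 \frac{\sqrt{\left(-6 - 10 + 2 \cdot 100\right)^{2} + 80}}{2} = 3493 \frac{\sqrt{\left(-6 - 10 + 200\right)^{2} + 80}}{2} = 3493 \frac{\sqrt{184^{2} + 80}}{2} = 3493 \frac{\sqrt{33856 + 80}}{2} = 3493 \frac{\sqrt{33936}}{2} = 3493 \frac{4 \sqrt{2121}}{2} = 3493 \cdot 2 \sqrt{2121} = 6986 \sqrt{2121}$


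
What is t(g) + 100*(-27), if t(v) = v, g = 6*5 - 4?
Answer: -2674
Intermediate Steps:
g = 26 (g = 30 - 4 = 26)
t(g) + 100*(-27) = 26 + 100*(-27) = 26 - 2700 = -2674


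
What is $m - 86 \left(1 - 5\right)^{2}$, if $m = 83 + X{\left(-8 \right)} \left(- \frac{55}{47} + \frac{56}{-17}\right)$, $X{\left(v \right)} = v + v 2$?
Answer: $- \frac{947499}{799} \approx -1185.9$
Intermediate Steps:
$X{\left(v \right)} = 3 v$ ($X{\left(v \right)} = v + 2 v = 3 v$)
$m = \frac{151925}{799}$ ($m = 83 + 3 \left(-8\right) \left(- \frac{55}{47} + \frac{56}{-17}\right) = 83 - 24 \left(\left(-55\right) \frac{1}{47} + 56 \left(- \frac{1}{17}\right)\right) = 83 - 24 \left(- \frac{55}{47} - \frac{56}{17}\right) = 83 - - \frac{85608}{799} = 83 + \frac{85608}{799} = \frac{151925}{799} \approx 190.14$)
$m - 86 \left(1 - 5\right)^{2} = \frac{151925}{799} - 86 \left(1 - 5\right)^{2} = \frac{151925}{799} - 86 \left(-4\right)^{2} = \frac{151925}{799} - 1376 = - \frac{947499}{799}$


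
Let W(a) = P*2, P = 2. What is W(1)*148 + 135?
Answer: 727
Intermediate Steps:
W(a) = 4 (W(a) = 2*2 = 4)
W(1)*148 + 135 = 4*148 + 135 = 592 + 135 = 727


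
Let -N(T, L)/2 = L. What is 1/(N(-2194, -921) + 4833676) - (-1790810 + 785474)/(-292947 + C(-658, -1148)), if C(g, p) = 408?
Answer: -1620440010503/471525866734 ≈ -3.4366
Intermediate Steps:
N(T, L) = -2*L
1/(N(-2194, -921) + 4833676) - (-1790810 + 785474)/(-292947 + C(-658, -1148)) = 1/(-2*(-921) + 4833676) - (-1790810 + 785474)/(-292947 + 408) = 1/(1842 + 4833676) - (-1005336)/(-292539) = 1/4835518 - (-1005336)*(-1)/292539 = 1/4835518 - 1*335112/97513 = 1/4835518 - 335112/97513 = -1620440010503/471525866734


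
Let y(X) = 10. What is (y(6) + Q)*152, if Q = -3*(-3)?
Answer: 2888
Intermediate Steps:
Q = 9
(y(6) + Q)*152 = (10 + 9)*152 = 19*152 = 2888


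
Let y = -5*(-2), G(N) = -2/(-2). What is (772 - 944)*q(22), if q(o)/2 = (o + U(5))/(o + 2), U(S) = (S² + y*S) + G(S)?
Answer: -4214/3 ≈ -1404.7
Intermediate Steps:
G(N) = 1 (G(N) = -2*(-½) = 1)
y = 10
U(S) = 1 + S² + 10*S (U(S) = (S² + 10*S) + 1 = 1 + S² + 10*S)
q(o) = 2*(76 + o)/(2 + o) (q(o) = 2*((o + (1 + 5² + 10*5))/(o + 2)) = 2*((o + (1 + 25 + 50))/(2 + o)) = 2*((o + 76)/(2 + o)) = 2*((76 + o)/(2 + o)) = 2*(76 + o)/(2 + o))
(772 - 944)*q(22) = (772 - 944)*(2*(76 + 22)/(2 + 22)) = -344*98/24 = -172*49/6 = -4214/3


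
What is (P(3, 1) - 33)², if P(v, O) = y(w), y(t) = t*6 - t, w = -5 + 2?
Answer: 2304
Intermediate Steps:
w = -3
y(t) = 5*t (y(t) = 6*t - t = 5*t)
P(v, O) = -15 (P(v, O) = 5*(-3) = -15)
(P(3, 1) - 33)² = (-15 - 33)² = (-48)² = 2304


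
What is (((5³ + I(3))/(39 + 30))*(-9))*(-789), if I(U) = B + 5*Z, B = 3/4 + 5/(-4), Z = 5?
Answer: 30771/2 ≈ 15386.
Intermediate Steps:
B = -½ (B = 3*(¼) + 5*(-¼) = ¾ - 5/4 = -½ ≈ -0.50000)
I(U) = 49/2 (I(U) = -½ + 5*5 = -½ + 25 = 49/2)
(((5³ + I(3))/(39 + 30))*(-9))*(-789) = (((5³ + 49/2)/(39 + 30))*(-9))*(-789) = (((125 + 49/2)/69)*(-9))*(-789) = (((299/2)*(1/69))*(-9))*(-789) = ((13/6)*(-9))*(-789) = -39/2*(-789) = 30771/2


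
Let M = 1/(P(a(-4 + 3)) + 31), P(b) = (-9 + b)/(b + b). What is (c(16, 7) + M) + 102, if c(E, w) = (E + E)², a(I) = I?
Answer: 40537/36 ≈ 1126.0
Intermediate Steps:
P(b) = (-9 + b)/(2*b) (P(b) = (-9 + b)/((2*b)) = (-9 + b)*(1/(2*b)) = (-9 + b)/(2*b))
c(E, w) = 4*E² (c(E, w) = (2*E)² = 4*E²)
M = 1/36 (M = 1/((-9 + (-4 + 3))/(2*(-4 + 3)) + 31) = 1/((½)*(-9 - 1)/(-1) + 31) = 1/((½)*(-1)*(-10) + 31) = 1/(5 + 31) = 1/36 ≈ 0.027778)
(c(16, 7) + M) + 102 = (4*16² + 1/36) + 102 = (4*256 + 1/36) + 102 = (1024 + 1/36) + 102 = 36865/36 + 102 = 40537/36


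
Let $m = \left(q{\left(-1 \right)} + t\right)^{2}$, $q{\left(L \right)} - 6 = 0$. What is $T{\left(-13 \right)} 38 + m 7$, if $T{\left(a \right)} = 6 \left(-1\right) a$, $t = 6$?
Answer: $3972$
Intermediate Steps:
$q{\left(L \right)} = 6$ ($q{\left(L \right)} = 6 + 0 = 6$)
$m = 144$ ($m = \left(6 + 6\right)^{2} = 12^{2} = 144$)
$T{\left(a \right)} = - 6 a$
$T{\left(-13 \right)} 38 + m 7 = \left(-6\right) \left(-13\right) 38 + 144 \cdot 7 = 78 \cdot 38 + 1008 = 2964 + 1008 = 3972$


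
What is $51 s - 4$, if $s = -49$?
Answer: $-2503$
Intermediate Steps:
$51 s - 4 = 51 \left(-49\right) - 4 = -2499 - 4 = -2503$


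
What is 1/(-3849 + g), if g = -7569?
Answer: -1/11418 ≈ -8.7581e-5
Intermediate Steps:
1/(-3849 + g) = 1/(-3849 - 7569) = 1/(-11418) = -1/11418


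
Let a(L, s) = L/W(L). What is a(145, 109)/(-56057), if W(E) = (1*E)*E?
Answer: -1/8128265 ≈ -1.2303e-7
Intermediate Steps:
W(E) = E² (W(E) = E*E = E²)
a(L, s) = 1/L (a(L, s) = L/(L²) = L/L² = 1/L)
a(145, 109)/(-56057) = 1/(145*(-56057)) = (1/145)*(-1/56057) = -1/8128265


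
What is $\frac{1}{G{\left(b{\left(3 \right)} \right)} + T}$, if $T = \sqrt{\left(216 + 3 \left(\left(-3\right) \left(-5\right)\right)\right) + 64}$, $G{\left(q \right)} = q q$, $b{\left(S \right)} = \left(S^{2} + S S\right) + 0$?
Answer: $\frac{324}{104651} - \frac{5 \sqrt{13}}{104651} \approx 0.0029237$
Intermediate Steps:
$b{\left(S \right)} = 2 S^{2}$ ($b{\left(S \right)} = \left(S^{2} + S^{2}\right) + 0 = 2 S^{2} + 0 = 2 S^{2}$)
$G{\left(q \right)} = q^{2}$
$T = 5 \sqrt{13}$ ($T = \sqrt{\left(216 + 3 \cdot 15\right) + 64} = \sqrt{\left(216 + 45\right) + 64} = \sqrt{261 + 64} = \sqrt{325} = 5 \sqrt{13} \approx 18.028$)
$\frac{1}{G{\left(b{\left(3 \right)} \right)} + T} = \frac{1}{\left(2 \cdot 3^{2}\right)^{2} + 5 \sqrt{13}} = \frac{1}{\left(2 \cdot 9\right)^{2} + 5 \sqrt{13}} = \frac{1}{18^{2} + 5 \sqrt{13}} = \frac{1}{324 + 5 \sqrt{13}}$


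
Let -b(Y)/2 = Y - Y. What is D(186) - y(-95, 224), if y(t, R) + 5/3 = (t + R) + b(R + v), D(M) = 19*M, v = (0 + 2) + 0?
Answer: 10220/3 ≈ 3406.7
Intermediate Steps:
v = 2 (v = 2 + 0 = 2)
b(Y) = 0 (b(Y) = -2*(Y - Y) = -2*0 = 0)
y(t, R) = -5/3 + R + t (y(t, R) = -5/3 + ((t + R) + 0) = -5/3 + ((R + t) + 0) = -5/3 + (R + t) = -5/3 + R + t)
D(186) - y(-95, 224) = 19*186 - (-5/3 + 224 - 95) = 3534 - 1*382/3 = 3534 - 382/3 = 10220/3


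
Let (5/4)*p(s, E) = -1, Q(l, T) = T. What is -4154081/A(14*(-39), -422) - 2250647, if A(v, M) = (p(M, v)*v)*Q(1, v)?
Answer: -2683794753803/1192464 ≈ -2.2506e+6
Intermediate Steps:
p(s, E) = -4/5 (p(s, E) = (4/5)*(-1) = -4/5)
A(v, M) = -4*v**2/5 (A(v, M) = (-4*v/5)*v = -4*v**2/5)
-4154081/A(14*(-39), -422) - 2250647 = -4154081/((-4*(14*(-39))**2/5)) - 2250647 = -4154081/((-4/5*(-546)**2)) - 2250647 = -4154081/((-4/5*298116)) - 2250647 = -4154081/(-1192464/5) - 2250647 = -4154081*(-5/1192464) - 2250647 = 20770405/1192464 - 2250647 = -2683794753803/1192464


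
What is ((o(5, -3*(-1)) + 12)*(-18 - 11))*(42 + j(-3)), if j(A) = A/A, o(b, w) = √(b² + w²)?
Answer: -14964 - 1247*√34 ≈ -22235.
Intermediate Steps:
j(A) = 1
((o(5, -3*(-1)) + 12)*(-18 - 11))*(42 + j(-3)) = ((√(5² + (-3*(-1))²) + 12)*(-18 - 11))*(42 + 1) = ((√(25 + 3²) + 12)*(-29))*43 = ((√(25 + 9) + 12)*(-29))*43 = ((√34 + 12)*(-29))*43 = ((12 + √34)*(-29))*43 = (-348 - 29*√34)*43 = -14964 - 1247*√34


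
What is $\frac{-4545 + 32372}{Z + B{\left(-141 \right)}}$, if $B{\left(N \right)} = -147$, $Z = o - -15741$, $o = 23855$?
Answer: $\frac{27827}{39449} \approx 0.70539$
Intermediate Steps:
$Z = 39596$ ($Z = 23855 - -15741 = 23855 + 15741 = 39596$)
$\frac{-4545 + 32372}{Z + B{\left(-141 \right)}} = \frac{-4545 + 32372}{39596 - 147} = \frac{27827}{39449}$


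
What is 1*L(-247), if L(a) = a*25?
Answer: -6175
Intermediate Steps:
L(a) = 25*a
1*L(-247) = 1*(25*(-247)) = 1*(-6175) = -6175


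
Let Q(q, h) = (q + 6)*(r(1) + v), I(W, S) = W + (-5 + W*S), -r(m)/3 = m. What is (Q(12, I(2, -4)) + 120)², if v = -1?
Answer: 2304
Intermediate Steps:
r(m) = -3*m
I(W, S) = -5 + W + S*W (I(W, S) = W + (-5 + S*W) = -5 + W + S*W)
Q(q, h) = -24 - 4*q (Q(q, h) = (q + 6)*(-3*1 - 1) = (6 + q)*(-3 - 1) = (6 + q)*(-4) = -24 - 4*q)
(Q(12, I(2, -4)) + 120)² = ((-24 - 4*12) + 120)² = ((-24 - 48) + 120)² = (-72 + 120)² = 48² = 2304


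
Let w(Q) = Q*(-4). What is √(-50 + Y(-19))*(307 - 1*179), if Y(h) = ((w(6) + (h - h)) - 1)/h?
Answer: 640*I*√703/19 ≈ 893.11*I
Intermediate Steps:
w(Q) = -4*Q
Y(h) = -25/h (Y(h) = ((-4*6 + (h - h)) - 1)/h = ((-24 + 0) - 1)/h = (-24 - 1)/h = -25/h)
√(-50 + Y(-19))*(307 - 1*179) = √(-50 - 25/(-19))*(307 - 1*179) = √(-50 - 25*(-1/19))*(307 - 179) = √(-50 + 25/19)*128 = √(-925/19)*128 = (5*I*√703/19)*128 = 640*I*√703/19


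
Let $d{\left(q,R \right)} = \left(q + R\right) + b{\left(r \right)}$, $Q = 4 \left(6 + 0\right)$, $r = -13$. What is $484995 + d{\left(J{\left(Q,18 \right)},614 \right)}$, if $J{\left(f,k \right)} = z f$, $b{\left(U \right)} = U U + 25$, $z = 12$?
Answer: $486091$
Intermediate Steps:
$Q = 24$ ($Q = 4 \cdot 6 = 24$)
$b{\left(U \right)} = 25 + U^{2}$ ($b{\left(U \right)} = U^{2} + 25 = 25 + U^{2}$)
$J{\left(f,k \right)} = 12 f$
$d{\left(q,R \right)} = 194 + R + q$ ($d{\left(q,R \right)} = \left(q + R\right) + \left(25 + \left(-13\right)^{2}\right) = \left(R + q\right) + \left(25 + 169\right) = \left(R + q\right) + 194 = 194 + R + q$)
$484995 + d{\left(J{\left(Q,18 \right)},614 \right)} = 484995 + \left(194 + 614 + 12 \cdot 24\right) = 484995 + \left(194 + 614 + 288\right) = 484995 + 1096 = 486091$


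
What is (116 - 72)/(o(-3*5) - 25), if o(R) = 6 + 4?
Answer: -44/15 ≈ -2.9333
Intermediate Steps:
o(R) = 10
(116 - 72)/(o(-3*5) - 25) = (116 - 72)/(10 - 25) = 44/(-15) = 44*(-1/15) = -44/15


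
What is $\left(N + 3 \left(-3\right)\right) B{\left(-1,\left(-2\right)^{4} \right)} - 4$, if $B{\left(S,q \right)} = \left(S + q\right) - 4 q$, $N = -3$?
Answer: $584$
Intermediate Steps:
$B{\left(S,q \right)} = S - 3 q$
$\left(N + 3 \left(-3\right)\right) B{\left(-1,\left(-2\right)^{4} \right)} - 4 = \left(-3 + 3 \left(-3\right)\right) \left(-1 - 3 \left(-2\right)^{4}\right) - 4 = \left(-3 - 9\right) \left(-1 - 48\right) - 4 = - 12 \left(-1 - 48\right) - 4 = \left(-12\right) \left(-49\right) - 4 = 588 - 4 = 584$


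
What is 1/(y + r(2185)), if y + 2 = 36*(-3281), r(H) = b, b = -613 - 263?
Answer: -1/118994 ≈ -8.4038e-6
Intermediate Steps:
b = -876
r(H) = -876
y = -118118 (y = -2 + 36*(-3281) = -2 - 118116 = -118118)
1/(y + r(2185)) = 1/(-118118 - 876) = 1/(-118994) = -1/118994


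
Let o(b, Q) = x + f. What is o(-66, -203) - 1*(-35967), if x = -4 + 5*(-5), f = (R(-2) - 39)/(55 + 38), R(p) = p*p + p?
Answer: 3342197/93 ≈ 35938.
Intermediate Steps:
R(p) = p + p² (R(p) = p² + p = p + p²)
f = -37/93 (f = (-2*(1 - 2) - 39)/(55 + 38) = (-2*(-1) - 39)/93 = (2 - 39)*(1/93) = -37*1/93 = -37/93 ≈ -0.39785)
x = -29 (x = -4 - 25 = -29)
o(b, Q) = -2734/93 (o(b, Q) = -29 - 37/93 = -2734/93)
o(-66, -203) - 1*(-35967) = -2734/93 - 1*(-35967) = -2734/93 + 35967 = 3342197/93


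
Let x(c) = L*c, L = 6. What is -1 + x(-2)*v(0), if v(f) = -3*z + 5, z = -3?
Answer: -169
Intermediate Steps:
v(f) = 14 (v(f) = -3*(-3) + 5 = 9 + 5 = 14)
x(c) = 6*c
-1 + x(-2)*v(0) = -1 + (6*(-2))*14 = -1 - 12*14 = -1 - 168 = -169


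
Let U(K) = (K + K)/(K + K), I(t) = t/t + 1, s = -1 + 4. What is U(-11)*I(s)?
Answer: 2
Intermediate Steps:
s = 3
I(t) = 2 (I(t) = 1 + 1 = 2)
U(K) = 1 (U(K) = (2*K)/((2*K)) = (2*K)*(1/(2*K)) = 1)
U(-11)*I(s) = 1*2 = 2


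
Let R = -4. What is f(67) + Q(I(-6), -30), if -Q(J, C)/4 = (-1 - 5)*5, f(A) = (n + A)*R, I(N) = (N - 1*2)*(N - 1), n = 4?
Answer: -164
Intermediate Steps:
I(N) = (-1 + N)*(-2 + N) (I(N) = (N - 2)*(-1 + N) = (-2 + N)*(-1 + N) = (-1 + N)*(-2 + N))
f(A) = -16 - 4*A (f(A) = (4 + A)*(-4) = -16 - 4*A)
Q(J, C) = 120 (Q(J, C) = -4*(-1 - 5)*5 = -(-24)*5 = -4*(-30) = 120)
f(67) + Q(I(-6), -30) = (-16 - 4*67) + 120 = (-16 - 268) + 120 = -284 + 120 = -164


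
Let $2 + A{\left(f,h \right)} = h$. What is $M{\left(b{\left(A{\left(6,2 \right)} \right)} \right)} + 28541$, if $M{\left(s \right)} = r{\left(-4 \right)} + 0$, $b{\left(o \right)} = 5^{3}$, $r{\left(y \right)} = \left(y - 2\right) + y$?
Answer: $28531$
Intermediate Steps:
$A{\left(f,h \right)} = -2 + h$
$r{\left(y \right)} = -2 + 2 y$ ($r{\left(y \right)} = \left(-2 + y\right) + y = -2 + 2 y$)
$b{\left(o \right)} = 125$
$M{\left(s \right)} = -10$ ($M{\left(s \right)} = \left(-2 + 2 \left(-4\right)\right) + 0 = \left(-2 - 8\right) + 0 = -10 + 0 = -10$)
$M{\left(b{\left(A{\left(6,2 \right)} \right)} \right)} + 28541 = -10 + 28541 = 28531$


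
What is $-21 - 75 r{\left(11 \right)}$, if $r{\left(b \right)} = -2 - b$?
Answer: $954$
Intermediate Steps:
$-21 - 75 r{\left(11 \right)} = -21 - 75 \left(-2 - 11\right) = -21 - -975 = -21 + 975 = 954$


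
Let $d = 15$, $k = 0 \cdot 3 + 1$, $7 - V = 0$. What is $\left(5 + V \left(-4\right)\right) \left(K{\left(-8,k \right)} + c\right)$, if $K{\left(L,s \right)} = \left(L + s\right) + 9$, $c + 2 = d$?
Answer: $-345$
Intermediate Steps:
$V = 7$ ($V = 7 - 0 = 7 + 0 = 7$)
$k = 1$ ($k = 0 + 1 = 1$)
$c = 13$ ($c = -2 + 15 = 13$)
$K{\left(L,s \right)} = 9 + L + s$
$\left(5 + V \left(-4\right)\right) \left(K{\left(-8,k \right)} + c\right) = \left(5 + 7 \left(-4\right)\right) \left(\left(9 - 8 + 1\right) + 13\right) = \left(5 - 28\right) \left(2 + 13\right) = \left(-23\right) 15 = -345$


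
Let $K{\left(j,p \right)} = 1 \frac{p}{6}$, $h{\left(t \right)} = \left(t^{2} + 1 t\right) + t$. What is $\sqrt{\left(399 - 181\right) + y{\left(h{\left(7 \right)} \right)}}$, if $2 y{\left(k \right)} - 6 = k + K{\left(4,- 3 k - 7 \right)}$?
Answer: $\frac{\sqrt{8502}}{6} \approx 15.368$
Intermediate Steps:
$h{\left(t \right)} = t^{2} + 2 t$ ($h{\left(t \right)} = \left(t^{2} + t\right) + t = \left(t + t^{2}\right) + t = t^{2} + 2 t$)
$K{\left(j,p \right)} = \frac{p}{6}$ ($K{\left(j,p \right)} = 1 p \frac{1}{6} = 1 \frac{p}{6} = \frac{p}{6}$)
$y{\left(k \right)} = \frac{29}{12} + \frac{k}{4}$ ($y{\left(k \right)} = 3 + \frac{k + \frac{- 3 k - 7}{6}}{2} = 3 + \frac{k + \frac{-7 - 3 k}{6}}{2} = 3 + \frac{k - \left(\frac{7}{6} + \frac{k}{2}\right)}{2} = 3 + \frac{- \frac{7}{6} + \frac{k}{2}}{2} = 3 + \left(- \frac{7}{12} + \frac{k}{4}\right) = \frac{29}{12} + \frac{k}{4}$)
$\sqrt{\left(399 - 181\right) + y{\left(h{\left(7 \right)} \right)}} = \sqrt{\left(399 - 181\right) + \left(\frac{29}{12} + \frac{7 \left(2 + 7\right)}{4}\right)} = \sqrt{\left(399 - 181\right) + \left(\frac{29}{12} + \frac{7 \cdot 9}{4}\right)} = \sqrt{218 + \left(\frac{29}{12} + \frac{1}{4} \cdot 63\right)} = \sqrt{218 + \left(\frac{29}{12} + \frac{63}{4}\right)} = \sqrt{218 + \frac{109}{6}} = \sqrt{\frac{1417}{6}} = \frac{\sqrt{8502}}{6}$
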